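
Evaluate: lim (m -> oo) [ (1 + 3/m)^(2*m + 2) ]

e^(6)

Write it as [(1 + 3/m)^m]^(2) · (1 + 3/m)^(2). The bracketed term tends to e^(3) and the second factor to 1, so the limit is e^(6).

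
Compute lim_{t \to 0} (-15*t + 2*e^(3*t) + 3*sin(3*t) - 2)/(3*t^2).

Substitution gives 0/0; apply L'Hôpital's rule 2 times.
After differentiating numerator and denominator 2 times the quotient is (18*e^(3*t) - 27*sin(3*t))/(6); at t = 0 this is 3.

3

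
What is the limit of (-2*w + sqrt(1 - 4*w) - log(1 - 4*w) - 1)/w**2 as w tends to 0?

Substitution gives 0/0 (the numerator vanishes to order 2).
Expand each term to order w^2: the coefficient of w^2 in √(1 - 4w) is -2 and in −ln(1 - 4w) is 8.
Lower-order terms cancel with the polynomial part, so the numerator is (6)·w^2 + o(w^2), and the limit is (6)/(1) = 6.

6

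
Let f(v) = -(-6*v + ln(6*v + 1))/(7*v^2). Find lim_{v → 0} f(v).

18/7

Direct substitution gives 0/0.
Apply L'Hôpital: lim (-6 + 6/(6*v + 1))/(-14*v), still 0/0.
After 2 applications of L'Hôpital's rule the quotient is (-36/(6*v + 1)^2)/(-14); substituting v = 0 gives 18/7.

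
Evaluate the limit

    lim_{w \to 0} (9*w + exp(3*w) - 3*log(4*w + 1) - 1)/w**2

Substitution gives 0/0 (the numerator vanishes to order 2).
Expand each term to order w^2: the coefficient of w^2 in e^(3w) is 9/2 and in -3·ln(1 + 4w) is 24.
Lower-order terms cancel with the polynomial part, so the numerator is (57/2)·w^2 + o(w^2), and the limit is (57/2)/(1) = 57/2.

57/2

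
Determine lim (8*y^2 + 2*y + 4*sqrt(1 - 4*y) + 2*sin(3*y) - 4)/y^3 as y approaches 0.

-25

Substitution gives 0/0 (the numerator vanishes to order 3).
Expand each term to order y^3: the coefficient of y^3 in 4·√(1 - 4y) is -16 and in 2·sin(3y) is -9.
Lower-order terms cancel with the polynomial part, so the numerator is (-25)·y^3 + o(y^3), and the limit is (-25)/(1) = -25.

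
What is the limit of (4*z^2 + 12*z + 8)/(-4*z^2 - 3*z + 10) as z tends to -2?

Since z = -2 makes numerator and denominator zero, (z + 2) divides both.
Cancelling it gives (4*z + 4)/(5 - 4*z); now plug in z = -2 to get -4/13.

-4/13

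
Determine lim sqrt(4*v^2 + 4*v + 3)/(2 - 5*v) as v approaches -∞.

For large |v|, √(4*v^2 + 4*v + 3) ≈ √4·|v| and the denominator ≈ -5v.
Since v → −∞, |v| = −v, giving −√4/(-5) = 2/5.

2/5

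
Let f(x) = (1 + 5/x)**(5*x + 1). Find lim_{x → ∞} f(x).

Write it as [(1 + 5/x)^x]^(5) · (1 + 5/x)^(1). The bracketed term tends to e^(5) and the second factor to 1, so the limit is e^(25).

e^(25)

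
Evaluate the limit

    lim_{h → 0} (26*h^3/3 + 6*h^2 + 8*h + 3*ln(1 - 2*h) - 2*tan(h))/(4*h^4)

-3

Substitution gives 0/0; apply L'Hôpital's rule 4 times.
After differentiating numerator and denominator 4 times the quotient is (16*tan(h)/cos(h)^2 - 48*tan(h)/cos(h)^4 - 288/(2*h - 1)^4)/(96); at h = 0 this is -3.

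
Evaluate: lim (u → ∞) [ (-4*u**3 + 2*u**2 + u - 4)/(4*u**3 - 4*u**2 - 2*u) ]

-1

Numerator and denominator both have degree 3.
Dividing every term by u^3, all lower-order terms vanish and the limit is the ratio of leading coefficients, -4/(4) = -1.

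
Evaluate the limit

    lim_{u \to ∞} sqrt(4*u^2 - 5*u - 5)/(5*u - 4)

2/5

For large |u|, √(4*u^2 - 5*u - 5) ≈ √4·|u| and the denominator ≈ 5u.
Since u → +∞, |u| = u, giving √4/(5) = 2/5.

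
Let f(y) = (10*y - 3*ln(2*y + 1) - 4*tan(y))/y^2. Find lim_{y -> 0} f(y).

6

Substitution gives 0/0; apply L'Hôpital's rule 2 times.
After differentiating numerator and denominator 2 times the quotient is (-8*tan(y)/cos(y)^2 + 12/(2*y + 1)^2)/(2); at y = 0 this is 6.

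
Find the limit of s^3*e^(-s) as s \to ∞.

Write as s^3/e^{1s}, an ∞/∞ form.
Exponential growth dominates any polynomial, so repeated L'Hôpital (or the standard result) gives 0.

0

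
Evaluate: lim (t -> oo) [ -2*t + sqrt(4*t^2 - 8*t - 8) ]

This has the form ∞ − ∞. Multiply and divide by the conjugate √(4*t^2 - 8*t - 8) + 2t.
That gives (-8t - 8) / (√(4*t^2 - 8*t - 8) + 2t).
Divide numerator and denominator by t: the limit is -8/(2·2) = -2.

-2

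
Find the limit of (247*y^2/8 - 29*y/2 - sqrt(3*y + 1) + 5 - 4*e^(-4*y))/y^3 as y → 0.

1967/48

Substitution gives 0/0 (the numerator vanishes to order 3).
Expand each term to order y^3: the coefficient of y^3 in -4·e^(-4y) is 128/3 and in −√(1 + 3y) is -27/16.
Lower-order terms cancel with the polynomial part, so the numerator is (1967/48)·y^3 + o(y^3), and the limit is (1967/48)/(1) = 1967/48.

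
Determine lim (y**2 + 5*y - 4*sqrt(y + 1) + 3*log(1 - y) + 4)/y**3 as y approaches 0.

-5/4

Substitution gives 0/0 (the numerator vanishes to order 3).
Expand each term to order y^3: the coefficient of y^3 in -4·√(1 + y) is -1/4 and in 3·ln(1 - y) is -1.
Lower-order terms cancel with the polynomial part, so the numerator is (-5/4)·y^3 + o(y^3), and the limit is (-5/4)/(1) = -5/4.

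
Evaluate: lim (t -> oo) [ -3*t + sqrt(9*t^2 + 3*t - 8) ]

An ∞ − ∞ form. Rationalising with the conjugate, the difference becomes (3t - 8) / (√(9*t^2 + 3*t - 8) + 3t).
For large t the denominator behaves like 2·3t, so the quotient tends to 3/6 = 1/2.

1/2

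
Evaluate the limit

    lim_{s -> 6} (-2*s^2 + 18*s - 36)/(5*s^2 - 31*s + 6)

-6/29

Since s = 6 makes numerator and denominator zero, (s - 6) divides both.
Cancelling it gives (6 - 2*s)/(5*s - 1); now plug in s = 6 to get -6/29.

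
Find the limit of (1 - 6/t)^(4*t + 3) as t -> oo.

e^(-24)

Let L be the limit and take ln: ln L = lim (4t + 3)·ln(1 - 6/t) = lim (4t + 3)·(-6/t + O(1/t²)) = -24.
Hence L = e^(-24).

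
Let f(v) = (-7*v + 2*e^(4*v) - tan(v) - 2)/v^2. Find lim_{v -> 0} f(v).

16

Substitution gives 0/0; apply L'Hôpital's rule 2 times.
After differentiating numerator and denominator 2 times the quotient is (32*e^(4*v) - 2*sin(v)/cos(v)^3)/(2); at v = 0 this is 16.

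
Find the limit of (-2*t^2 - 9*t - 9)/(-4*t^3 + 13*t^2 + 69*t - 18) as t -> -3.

-1/39

Direct substitution gives 0/0, so factor. Both numerator and denominator have (t + 3) as a factor.
After cancelling, the expression reduces to (-2*t - 3)/(-4*t^2 + 25*t - 6).
Substituting t = -3 gives -1/39.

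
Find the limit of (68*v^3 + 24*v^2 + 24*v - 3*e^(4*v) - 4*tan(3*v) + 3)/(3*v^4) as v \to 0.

-32/3

Substitution gives 0/0 (the numerator vanishes to order 4).
Expand each term to order v^4: the coefficient of v^4 in -4·tan(3v) is 0 and in -3·e^(4v) is -32.
Lower-order terms cancel with the polynomial part, so the numerator is (-32)·v^4 + o(v^4), and the limit is (-32)/(3) = -32/3.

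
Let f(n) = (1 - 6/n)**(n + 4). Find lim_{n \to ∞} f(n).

Write it as [(1 - 6/n)^n]^(1) · (1 - 6/n)^(4). The bracketed term tends to e^(-6) and the second factor to 1, so the limit is e^(-6).

e^(-6)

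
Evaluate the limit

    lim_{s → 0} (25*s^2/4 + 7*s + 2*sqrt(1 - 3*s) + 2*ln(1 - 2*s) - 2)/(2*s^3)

-209/48

Substitution gives 0/0 (the numerator vanishes to order 3).
Expand each term to order s^3: the coefficient of s^3 in 2·ln(1 - 2s) is -16/3 and in 2·√(1 - 3s) is -27/8.
Lower-order terms cancel with the polynomial part, so the numerator is (-209/24)·s^3 + o(s^3), and the limit is (-209/24)/(2) = -209/48.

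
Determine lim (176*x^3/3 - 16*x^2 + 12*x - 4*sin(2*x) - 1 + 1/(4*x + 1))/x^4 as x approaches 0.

256

Substitution gives 0/0 (the numerator vanishes to order 4).
Expand each term to order x^4: the coefficient of x^4 in -4·sin(2x) is 0 and in 1/(1 + 4x) is 256.
Lower-order terms cancel with the polynomial part, so the numerator is (256)·x^4 + o(x^4), and the limit is (256)/(1) = 256.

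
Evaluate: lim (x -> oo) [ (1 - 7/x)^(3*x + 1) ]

e^(-21)

Let L be the limit and take ln: ln L = lim (3x + 1)·ln(1 - 7/x) = lim (3x + 1)·(-7/x + O(1/x²)) = -21.
Hence L = e^(-21).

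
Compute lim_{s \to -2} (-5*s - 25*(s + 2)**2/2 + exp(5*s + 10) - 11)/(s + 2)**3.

Direct substitution gives 0/0.
Apply L'Hôpital: lim (-25*s + 5*e^(5*s + 10) - 55)/(3*(s + 2)^2), still 0/0.
Apply L'Hôpital: lim (25*e^(5*s + 10) - 25)/(6*s + 12), still 0/0.
After 3 applications of L'Hôpital's rule the quotient is (125*e^(5*s + 10))/(6); substituting s = -2 gives 125/6.

125/6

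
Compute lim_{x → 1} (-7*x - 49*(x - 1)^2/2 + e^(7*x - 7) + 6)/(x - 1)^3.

343/6

Direct substitution gives 0/0.
Apply L'Hôpital: lim (-49*x + 7*e^(7*x - 7) + 42)/(3*(x - 1)^2), still 0/0.
Apply L'Hôpital: lim (49*e^(7*x - 7) - 49)/(6*x - 6), still 0/0.
After 3 applications of L'Hôpital's rule the quotient is (343*e^(7*x - 7))/(6); substituting x = 1 gives 343/6.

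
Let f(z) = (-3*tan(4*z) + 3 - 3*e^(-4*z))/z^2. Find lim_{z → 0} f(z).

Substitution gives 0/0; apply L'Hôpital's rule 2 times.
After differentiating numerator and denominator 2 times the quotient is (-96*tan(4*z)/cos(4*z)^2 - 48*e^(-4*z))/(2); at z = 0 this is -24.

-24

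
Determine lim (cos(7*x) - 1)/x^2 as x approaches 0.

Direct substitution gives 0/0.
Apply L'Hôpital: lim (-7*sin(7*x))/(2*x), still 0/0.
After 2 applications of L'Hôpital's rule the quotient is (-49*cos(7*x))/(2); substituting x = 0 gives -49/2.

-49/2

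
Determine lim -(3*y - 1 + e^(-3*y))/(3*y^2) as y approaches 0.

-3/2

Direct substitution gives 0/0.
Apply L'Hôpital: lim (3 - 3*e^(-3*y))/(-6*y), still 0/0.
After 2 applications of L'Hôpital's rule the quotient is (9*e^(-3*y))/(-6); substituting y = 0 gives -3/2.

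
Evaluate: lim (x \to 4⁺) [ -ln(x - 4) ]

∞

As x → 4⁺, x - 4 → 0⁺ and ln(x - 4) → −∞.
Multiplying by -1 gives ∞.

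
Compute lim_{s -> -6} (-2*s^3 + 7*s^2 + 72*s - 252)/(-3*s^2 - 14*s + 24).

-114/11

Direct substitution gives 0/0, so factor. Both numerator and denominator have (s + 6) as a factor.
After cancelling, the expression reduces to (-2*s^2 + 19*s - 42)/(4 - 3*s).
Substituting s = -6 gives -114/11.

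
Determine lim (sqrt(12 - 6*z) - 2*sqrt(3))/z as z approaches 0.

A 0/0 form; rationalise with √(12 - 6z) + √12. This collapses the numerator to -6z, leaving -6/(√(12 - 6z) + √12) → -6/(2√12) = -√(3)/2.

-√(3)/2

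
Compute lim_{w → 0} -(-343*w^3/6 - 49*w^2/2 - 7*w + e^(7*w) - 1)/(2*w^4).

Direct substitution gives 0/0.
Apply L'Hôpital: lim (-343*w^2/2 - 49*w + 7*e^(7*w) - 7)/(-8*w^3), still 0/0.
Apply L'Hôpital: lim (-343*w + 49*e^(7*w) - 49)/(-24*w^2), still 0/0.
Apply L'Hôpital: lim (343*e^(7*w) - 343)/(-48*w), still 0/0.
After 4 applications of L'Hôpital's rule the quotient is (2401*e^(7*w))/(-48); substituting w = 0 gives -2401/48.

-2401/48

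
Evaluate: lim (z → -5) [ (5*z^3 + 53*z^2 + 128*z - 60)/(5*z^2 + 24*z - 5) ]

Direct substitution gives 0/0, so factor. Both numerator and denominator have (z + 5) as a factor.
After cancelling, the expression reduces to (5*z^2 + 28*z - 12)/(5*z - 1).
Substituting z = -5 gives 27/26.

27/26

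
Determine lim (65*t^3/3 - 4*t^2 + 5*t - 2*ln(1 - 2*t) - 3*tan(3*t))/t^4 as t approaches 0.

Substitution gives 0/0; apply L'Hôpital's rule 4 times.
After differentiating numerator and denominator 4 times the quotient is (1944*tan(3*t)/cos(3*t)^2 - 5832*tan(3*t)/cos(3*t)^4 + 192/(2*t - 1)^4)/(24); at t = 0 this is 8.

8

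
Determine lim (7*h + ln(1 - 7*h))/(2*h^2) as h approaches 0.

-49/4

Direct substitution gives 0/0.
Apply L'Hôpital: lim (7 - 7/(1 - 7*h))/(4*h), still 0/0.
After 2 applications of L'Hôpital's rule the quotient is (-49/(1 - 7*h)^2)/(4); substituting h = 0 gives -49/4.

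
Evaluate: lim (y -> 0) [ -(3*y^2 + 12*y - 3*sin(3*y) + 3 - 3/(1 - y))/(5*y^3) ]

Substitution gives 0/0; apply L'Hôpital's rule 3 times.
After differentiating numerator and denominator 3 times the quotient is (81*cos(3*y) - 18/(y - 1)^4)/(-30); at y = 0 this is -21/10.

-21/10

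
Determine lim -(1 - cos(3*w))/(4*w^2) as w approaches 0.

Substitution gives 0/0.
Use (1 − cos u)/u² → 1/2 with u = 3w: the limit is 3²/(2·(-4)) = -9/8.

-9/8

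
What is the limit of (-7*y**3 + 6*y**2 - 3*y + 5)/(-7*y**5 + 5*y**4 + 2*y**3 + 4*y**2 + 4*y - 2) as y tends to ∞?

The denominator has degree 5 and the numerator degree 3. Dividing numerator and denominator by y^5 sends every term to 0 except the leading denominator term, so the limit is 0.

0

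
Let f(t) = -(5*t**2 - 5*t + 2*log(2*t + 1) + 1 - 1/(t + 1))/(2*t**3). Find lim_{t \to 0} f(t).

Substitution gives 0/0; apply L'Hôpital's rule 3 times.
After differentiating numerator and denominator 3 times the quotient is (32/(2*t + 1)^3 + 6/(t + 1)^4)/(-12); at t = 0 this is -19/6.

-19/6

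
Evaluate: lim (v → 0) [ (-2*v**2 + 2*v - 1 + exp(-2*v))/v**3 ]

Direct substitution gives 0/0.
Apply L'Hôpital: lim (-4*v + 2 - 2*e^(-2*v))/(3*v^2), still 0/0.
Apply L'Hôpital: lim (-4 + 4*e^(-2*v))/(6*v), still 0/0.
After 3 applications of L'Hôpital's rule the quotient is (-8*e^(-2*v))/(6); substituting v = 0 gives -4/3.

-4/3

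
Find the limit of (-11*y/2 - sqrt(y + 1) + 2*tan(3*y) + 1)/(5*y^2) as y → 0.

1/40

Substitution gives 0/0 (the numerator vanishes to order 2).
Expand each term to order y^2: the coefficient of y^2 in 2·tan(3y) is 0 and in −√(1 + y) is 1/8.
Lower-order terms cancel with the polynomial part, so the numerator is (1/8)·y^2 + o(y^2), and the limit is (1/8)/(5) = 1/40.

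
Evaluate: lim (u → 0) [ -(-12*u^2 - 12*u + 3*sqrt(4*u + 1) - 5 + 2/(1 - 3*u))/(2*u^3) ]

-33

Substitution gives 0/0 (the numerator vanishes to order 3).
Expand each term to order u^3: the coefficient of u^3 in 2·1/(1 - 3u) is 54 and in 3·√(1 + 4u) is 12.
Lower-order terms cancel with the polynomial part, so the numerator is (66)·u^3 + o(u^3), and the limit is (66)/(-2) = -33.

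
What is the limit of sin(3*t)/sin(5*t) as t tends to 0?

3/5

Substitution gives 0/0.
Divide numerator and denominator by t: sin(3t)/t → 3 and sin(5t)/t → 5, so the limit is 1·3/5 = 3/5.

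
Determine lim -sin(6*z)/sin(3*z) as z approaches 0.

-2

Substitution gives 0/0.
Divide numerator and denominator by z: sin(6z)/z → 6 and sin(3z)/z → 3, so the limit is -1·6/3 = -2.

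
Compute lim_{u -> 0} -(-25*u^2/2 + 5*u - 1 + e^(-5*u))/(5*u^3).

25/6

Direct substitution gives 0/0.
Apply L'Hôpital: lim (-25*u + 5 - 5*e^(-5*u))/(-15*u^2), still 0/0.
Apply L'Hôpital: lim (-25 + 25*e^(-5*u))/(-30*u), still 0/0.
After 3 applications of L'Hôpital's rule the quotient is (-125*e^(-5*u))/(-30); substituting u = 0 gives 25/6.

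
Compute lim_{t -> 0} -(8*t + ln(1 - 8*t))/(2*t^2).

16

Direct substitution gives 0/0.
Apply L'Hôpital: lim (8 - 8/(1 - 8*t))/(-4*t), still 0/0.
After 2 applications of L'Hôpital's rule the quotient is (-64/(1 - 8*t)^2)/(-4); substituting t = 0 gives 16.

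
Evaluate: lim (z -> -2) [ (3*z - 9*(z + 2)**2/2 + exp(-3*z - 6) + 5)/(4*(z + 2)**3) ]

Direct substitution gives 0/0.
Apply L'Hôpital: lim (-9*z - 3*e^(-3*z - 6) - 15)/(12*(z + 2)^2), still 0/0.
Apply L'Hôpital: lim (9*e^(-3*z - 6) - 9)/(24*z + 48), still 0/0.
After 3 applications of L'Hôpital's rule the quotient is (-27*e^(-3*z - 6))/(24); substituting z = -2 gives -9/8.

-9/8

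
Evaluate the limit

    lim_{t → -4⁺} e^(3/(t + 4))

As t → -4⁺, 3/(t + 4) → +∞, so e^(3/(t + 4)) → ∞.

∞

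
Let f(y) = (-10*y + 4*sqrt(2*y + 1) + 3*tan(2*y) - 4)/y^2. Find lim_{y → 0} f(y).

-2

Substitution gives 0/0; apply L'Hôpital's rule 2 times.
After differentiating numerator and denominator 2 times the quotient is (24*tan(2*y)/cos(2*y)^2 - 4/(2*y + 1)^(3/2))/(2); at y = 0 this is -2.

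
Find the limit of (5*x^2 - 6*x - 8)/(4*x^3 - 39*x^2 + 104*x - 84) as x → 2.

Since x = 2 makes numerator and denominator zero, (x - 2) divides both.
Cancelling it gives (5*x + 4)/(4*x^2 - 31*x + 42); now plug in x = 2 to get -7/2.

-7/2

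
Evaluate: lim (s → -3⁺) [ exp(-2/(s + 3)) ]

0

As s → -3⁺, -2/(s + 3) → −∞, so e^(-2/(s + 3)) → 0.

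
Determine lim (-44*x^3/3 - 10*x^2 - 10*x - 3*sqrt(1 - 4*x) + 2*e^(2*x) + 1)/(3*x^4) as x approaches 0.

94/9

Substitution gives 0/0 (the numerator vanishes to order 4).
Expand each term to order x^4: the coefficient of x^4 in 2·e^(2x) is 4/3 and in -3·√(1 - 4x) is 30.
Lower-order terms cancel with the polynomial part, so the numerator is (94/3)·x^4 + o(x^4), and the limit is (94/3)/(3) = 94/9.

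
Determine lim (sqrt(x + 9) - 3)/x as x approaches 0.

A 0/0 form; rationalise with √(9 + x) + √9. This collapses the numerator to x, leaving 1/(√(9 + x) + √9) → 1/(2√9) = 1/6.

1/6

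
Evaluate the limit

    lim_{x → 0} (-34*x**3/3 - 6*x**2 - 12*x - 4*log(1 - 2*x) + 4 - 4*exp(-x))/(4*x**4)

95/24

Substitution gives 0/0; apply L'Hôpital's rule 4 times.
After differentiating numerator and denominator 4 times the quotient is (-4*e^(-x) + 384/(2*x - 1)^4)/(96); at x = 0 this is 95/24.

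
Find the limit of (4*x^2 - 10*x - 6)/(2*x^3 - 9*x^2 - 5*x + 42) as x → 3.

At x = 3 both the top and bottom vanish — a removable singularity. Factoring out (x - 3) from each leaves (4*x + 2)/(2*x^2 - 3*x - 14), which at x = 3 equals -14/5.

-14/5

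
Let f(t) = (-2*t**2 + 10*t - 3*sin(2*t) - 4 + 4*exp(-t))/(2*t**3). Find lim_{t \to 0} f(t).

5/3

Substitution gives 0/0 (the numerator vanishes to order 3).
Expand each term to order t^3: the coefficient of t^3 in 4·e^(-t) is -2/3 and in -3·sin(2t) is 4.
Lower-order terms cancel with the polynomial part, so the numerator is (10/3)·t^3 + o(t^3), and the limit is (10/3)/(2) = 5/3.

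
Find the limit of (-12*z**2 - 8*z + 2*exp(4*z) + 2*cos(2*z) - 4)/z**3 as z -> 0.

64/3

Substitution gives 0/0; apply L'Hôpital's rule 3 times.
After differentiating numerator and denominator 3 times the quotient is (128*e^(4*z) + 16*sin(2*z))/(6); at z = 0 this is 64/3.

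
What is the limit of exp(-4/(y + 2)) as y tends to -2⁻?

As y → -2⁻, -4/(y + 2) → +∞, so e^(-4/(y + 2)) → ∞.

∞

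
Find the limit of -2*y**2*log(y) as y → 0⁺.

0

This is a 0·(−∞) form. Rewrite as -2·ln(y) / y^(−2) and apply L'Hôpital:
the derivative quotient is -2·(1/y) / (−2·y^(−3)) = (2/2)·y^2 → 0.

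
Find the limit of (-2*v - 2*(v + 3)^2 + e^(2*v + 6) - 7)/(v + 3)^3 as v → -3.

Direct substitution gives 0/0.
Apply L'Hôpital: lim (-4*v + 2*e^(2*v + 6) - 14)/(3*(v + 3)^2), still 0/0.
Apply L'Hôpital: lim (4*e^(2*v + 6) - 4)/(6*v + 18), still 0/0.
After 3 applications of L'Hôpital's rule the quotient is (8*e^(2*v + 6))/(6); substituting v = -3 gives 4/3.

4/3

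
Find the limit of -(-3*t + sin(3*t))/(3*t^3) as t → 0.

3/2

Direct substitution gives 0/0.
Apply L'Hôpital: lim (3*cos(3*t) - 3)/(-9*t^2), still 0/0.
Apply L'Hôpital: lim (-9*sin(3*t))/(-18*t), still 0/0.
After 3 applications of L'Hôpital's rule the quotient is (-27*cos(3*t))/(-18); substituting t = 0 gives 3/2.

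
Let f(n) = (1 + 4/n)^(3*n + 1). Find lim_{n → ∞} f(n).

Let L be the limit and take ln: ln L = lim (3n + 1)·ln(1 + 4/n) = lim (3n + 1)·(4/n + O(1/n²)) = 12.
Hence L = e^(12).

e^(12)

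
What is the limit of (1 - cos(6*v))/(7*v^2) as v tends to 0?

18/7

Substitution gives 0/0.
Use (1 − cos u)/u² → 1/2 with u = 6v: the limit is 6²/(2·7) = 18/7.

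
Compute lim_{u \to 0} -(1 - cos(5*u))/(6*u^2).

-25/12

Substitution gives 0/0.
Use (1 − cos θ)/θ² → 1/2 with θ = 5u: the limit is 5²/(2·(-6)) = -25/12.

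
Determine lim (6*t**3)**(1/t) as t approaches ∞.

1

Base → ∞ and exponent → 0: an ∞^0 form.
Take logs: (1/t)·ln(6·t^3) = (ln 6 + 3·ln t)/t → 0.
So the limit is e^0 = 1.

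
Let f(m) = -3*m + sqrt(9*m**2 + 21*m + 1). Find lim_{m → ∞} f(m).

An ∞ − ∞ form. Rationalising with the conjugate, the difference becomes (21m + 1) / (√(9*m^2 + 21*m + 1) + 3m).
For large m the denominator behaves like 2·3m, so the quotient tends to 21/6 = 7/2.

7/2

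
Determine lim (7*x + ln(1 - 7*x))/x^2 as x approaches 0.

Direct substitution gives 0/0.
Apply L'Hôpital: lim (7 - 7/(1 - 7*x))/(2*x), still 0/0.
After 2 applications of L'Hôpital's rule the quotient is (-49/(1 - 7*x)^2)/(2); substituting x = 0 gives -49/2.

-49/2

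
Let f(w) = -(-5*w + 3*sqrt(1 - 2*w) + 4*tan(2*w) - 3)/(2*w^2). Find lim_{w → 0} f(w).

Substitution gives 0/0; apply L'Hôpital's rule 2 times.
After differentiating numerator and denominator 2 times the quotient is (32*tan(2*w)/cos(2*w)^2 - 3/(1 - 2*w)^(3/2))/(-4); at w = 0 this is 3/4.

3/4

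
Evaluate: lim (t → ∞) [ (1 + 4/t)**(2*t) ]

e^(8)

The base → 1 and the exponent → ∞: a 1^∞ form.
Take logarithms: (2t)·ln(1 + 4/t). Since ln(1+u) ~ u for small u, this behaves like (2t)·(4/t) → 8.
So the limit is e^(8).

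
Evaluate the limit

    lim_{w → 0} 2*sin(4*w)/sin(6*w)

Substitution gives 0/0.
Divide numerator and denominator by w: sin(4w)/w → 4 and sin(6w)/w → 6, so the limit is 2·4/6 = 4/3.

4/3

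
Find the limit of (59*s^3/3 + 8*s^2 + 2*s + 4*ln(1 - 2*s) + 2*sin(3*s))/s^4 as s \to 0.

Substitution gives 0/0 (the numerator vanishes to order 4).
Expand each term to order s^4: the coefficient of s^4 in 2·sin(3s) is 0 and in 4·ln(1 - 2s) is -16.
Lower-order terms cancel with the polynomial part, so the numerator is (-16)·s^4 + o(s^4), and the limit is (-16)/(1) = -16.

-16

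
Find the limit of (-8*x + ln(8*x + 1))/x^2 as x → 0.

Direct substitution gives 0/0.
Apply L'Hôpital: lim (-8 + 8/(8*x + 1))/(2*x), still 0/0.
After 2 applications of L'Hôpital's rule the quotient is (-64/(8*x + 1)^2)/(2); substituting x = 0 gives -32.

-32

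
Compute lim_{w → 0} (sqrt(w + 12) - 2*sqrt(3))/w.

A 0/0 form; rationalise with √(12 + w) + √12. This collapses the numerator to w, leaving 1/(√(12 + w) + √12) → 1/(2√12) = √(3)/12.

√(3)/12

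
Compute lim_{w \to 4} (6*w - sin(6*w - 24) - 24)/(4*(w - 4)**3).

Direct substitution gives 0/0.
Apply L'Hôpital: lim (6 - 6*cos(6*w - 24))/(12*(w - 4)^2), still 0/0.
Apply L'Hôpital: lim (36*sin(6*w - 24))/(24*w - 96), still 0/0.
After 3 applications of L'Hôpital's rule the quotient is (216*cos(6*w - 24))/(24); substituting w = 4 gives 9.

9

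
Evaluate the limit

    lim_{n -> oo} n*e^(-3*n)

Write as n^1/e^{3n}, an ∞/∞ form.
Exponential growth dominates any polynomial, so repeated L'Hôpital (or the standard result) gives 0.

0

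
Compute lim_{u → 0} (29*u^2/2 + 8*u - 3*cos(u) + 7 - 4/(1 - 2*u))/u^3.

Substitution gives 0/0; apply L'Hôpital's rule 3 times.
After differentiating numerator and denominator 3 times the quotient is (-3*sin(u) - 192/(2*u - 1)^4)/(6); at u = 0 this is -32.

-32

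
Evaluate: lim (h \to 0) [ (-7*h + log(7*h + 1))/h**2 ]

Direct substitution gives 0/0.
Apply L'Hôpital: lim (-7 + 7/(7*h + 1))/(2*h), still 0/0.
After 2 applications of L'Hôpital's rule the quotient is (-49/(7*h + 1)^2)/(2); substituting h = 0 gives -49/2.

-49/2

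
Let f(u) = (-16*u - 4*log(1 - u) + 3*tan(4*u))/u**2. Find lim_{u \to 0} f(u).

2

Substitution gives 0/0 (the numerator vanishes to order 2).
Expand each term to order u^2: the coefficient of u^2 in -4·ln(1 - u) is 2 and in 3·tan(4u) is 0.
Lower-order terms cancel with the polynomial part, so the numerator is (2)·u^2 + o(u^2), and the limit is (2)/(1) = 2.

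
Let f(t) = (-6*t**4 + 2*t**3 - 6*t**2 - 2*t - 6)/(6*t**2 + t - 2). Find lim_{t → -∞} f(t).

The numerator has higher degree (4 > 2); the quotient behaves like (-6/(6))·t^2 for large |t|.
As t → −∞ this diverges to -∞.

-∞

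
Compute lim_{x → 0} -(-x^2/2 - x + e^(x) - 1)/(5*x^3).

-1/30

Direct substitution gives 0/0.
Apply L'Hôpital: lim (-x + e^(x) - 1)/(-15*x^2), still 0/0.
Apply L'Hôpital: lim (e^(x) - 1)/(-30*x), still 0/0.
After 3 applications of L'Hôpital's rule the quotient is (e^(x))/(-30); substituting x = 0 gives -1/30.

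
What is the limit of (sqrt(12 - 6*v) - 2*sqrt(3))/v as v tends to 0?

-√(3)/2

Substitution gives 0/0. Multiply numerator and denominator by the conjugate √(12 - 6v) + √12.
The numerator becomes (12 - 6v) − 12 = -6v, so the expression simplifies to -6/(√(12 - 6v) + √12).
Letting v → 0 gives -6/(2√12) = -√(3)/2.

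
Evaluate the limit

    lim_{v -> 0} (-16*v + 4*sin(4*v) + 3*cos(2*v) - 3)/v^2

-6

Substitution gives 0/0; apply L'Hôpital's rule 2 times.
After differentiating numerator and denominator 2 times the quotient is (-64*sin(4*v) - 12*cos(2*v))/(2); at v = 0 this is -6.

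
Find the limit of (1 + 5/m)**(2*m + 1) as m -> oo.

The base → 1 and the exponent → ∞: a 1^∞ form.
Take logarithms: (2m + 1)·ln(1 + 5/m). Since ln(1+u) ~ u for small u, this behaves like (2m)·(5/m) → 10.
So the limit is e^(10).

e^(10)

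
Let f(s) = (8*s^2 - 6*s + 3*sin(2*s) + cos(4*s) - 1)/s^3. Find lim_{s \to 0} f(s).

-4

Substitution gives 0/0 (the numerator vanishes to order 3).
Expand each term to order s^3: the coefficient of s^3 in cos(4s) is 0 and in 3·sin(2s) is -4.
Lower-order terms cancel with the polynomial part, so the numerator is (-4)·s^3 + o(s^3), and the limit is (-4)/(1) = -4.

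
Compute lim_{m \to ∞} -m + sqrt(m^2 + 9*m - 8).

9/2

An ∞ − ∞ form. Rationalising with the conjugate, the difference becomes (9m - 8) / (√(m^2 + 9*m - 8) + m).
For large m the denominator behaves like 2·m, so the quotient tends to 9/2 = 9/2.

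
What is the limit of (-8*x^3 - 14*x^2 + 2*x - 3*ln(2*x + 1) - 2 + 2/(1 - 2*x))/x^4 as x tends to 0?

44

Substitution gives 0/0; apply L'Hôpital's rule 4 times.
After differentiating numerator and denominator 4 times the quotient is (288/(2*x + 1)^4 - 768/(2*x - 1)^5)/(24); at x = 0 this is 44.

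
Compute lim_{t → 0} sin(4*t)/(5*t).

Substitution gives 0/0.
Write it as (4/5)·sin(4t)/(4t); since sin(u)/u → 1, the limit is 4/5.

4/5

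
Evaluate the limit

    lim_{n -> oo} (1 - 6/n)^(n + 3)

Let L be the limit and take ln: ln L = lim (n + 3)·ln(1 - 6/n) = lim (n + 3)·(-6/n + O(1/n²)) = -6.
Hence L = e^(-6).

e^(-6)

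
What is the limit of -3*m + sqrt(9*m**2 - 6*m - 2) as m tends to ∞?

An ∞ − ∞ form. Rationalising with the conjugate, the difference becomes (-6m - 2) / (√(9*m^2 - 6*m - 2) + 3m).
For large m the denominator behaves like 2·3m, so the quotient tends to -6/6 = -1.

-1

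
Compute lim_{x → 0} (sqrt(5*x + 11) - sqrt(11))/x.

5*√(11)/22

Substitution gives 0/0. Multiply numerator and denominator by the conjugate √(11 + 5x) + √11.
The numerator becomes (11 + 5x) − 11 = 5x, so the expression simplifies to 5/(√(11 + 5x) + √11).
Letting x → 0 gives 5/(2√11) = 5*√(11)/22.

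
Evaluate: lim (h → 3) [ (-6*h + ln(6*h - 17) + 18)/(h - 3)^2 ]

-18

Direct substitution gives 0/0.
Apply L'Hôpital: lim (-6 + 6/(6*h - 17))/(2*h - 6), still 0/0.
After 2 applications of L'Hôpital's rule the quotient is (-36/(6*h - 17)^2)/(2); substituting h = 3 gives -18.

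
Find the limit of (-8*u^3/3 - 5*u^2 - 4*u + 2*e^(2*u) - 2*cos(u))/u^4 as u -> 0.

5/4

Substitution gives 0/0 (the numerator vanishes to order 4).
Expand each term to order u^4: the coefficient of u^4 in 2·e^(2u) is 4/3 and in -2·cos(u) is -1/12.
Lower-order terms cancel with the polynomial part, so the numerator is (5/4)·u^4 + o(u^4), and the limit is (5/4)/(1) = 5/4.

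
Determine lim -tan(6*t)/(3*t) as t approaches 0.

-2

Substitution gives 0/0.
Since tan(u)/u → 1 as u → 0, tan(6t)/(6t) → 1 and the limit is 6/(-3) = -2.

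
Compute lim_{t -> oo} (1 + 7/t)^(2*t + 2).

The base → 1 and the exponent → ∞: a 1^∞ form.
Take logarithms: (2t + 2)·ln(1 + 7/t). Since ln(1+u) ~ u for small u, this behaves like (2t)·(7/t) → 14.
So the limit is e^(14).

e^(14)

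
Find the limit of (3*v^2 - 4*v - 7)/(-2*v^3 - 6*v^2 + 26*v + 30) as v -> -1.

Direct substitution gives 0/0, so factor. Both numerator and denominator have (v + 1) as a factor.
After cancelling, the expression reduces to (3*v - 7)/(-2*v^2 - 4*v + 30).
Substituting v = -1 gives -5/16.

-5/16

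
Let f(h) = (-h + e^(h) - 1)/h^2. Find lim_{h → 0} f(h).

1/2

Direct substitution gives 0/0.
Apply L'Hôpital: lim (e^(h) - 1)/(2*h), still 0/0.
After 2 applications of L'Hôpital's rule the quotient is (e^(h))/(2); substituting h = 0 gives 1/2.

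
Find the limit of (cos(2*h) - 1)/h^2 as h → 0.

-2

Direct substitution gives 0/0.
Apply L'Hôpital: lim (-2*sin(2*h))/(2*h), still 0/0.
After 2 applications of L'Hôpital's rule the quotient is (-4*cos(2*h))/(2); substituting h = 0 gives -2.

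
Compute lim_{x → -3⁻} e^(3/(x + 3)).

As x → -3⁻, 3/(x + 3) → −∞, so e^(3/(x + 3)) → 0.

0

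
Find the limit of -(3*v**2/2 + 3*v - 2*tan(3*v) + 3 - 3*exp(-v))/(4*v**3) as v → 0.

Substitution gives 0/0; apply L'Hôpital's rule 3 times.
After differentiating numerator and denominator 3 times the quotient is (-324*tan(3*v)^4 - 432*tan(3*v)^2 - 108 + 3*e^(-v))/(-24); at v = 0 this is 35/8.

35/8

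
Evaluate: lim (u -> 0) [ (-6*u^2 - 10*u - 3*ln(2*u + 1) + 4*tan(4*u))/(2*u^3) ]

Substitution gives 0/0 (the numerator vanishes to order 3).
Expand each term to order u^3: the coefficient of u^3 in -3·ln(1 + 2u) is -8 and in 4·tan(4u) is 256/3.
Lower-order terms cancel with the polynomial part, so the numerator is (232/3)·u^3 + o(u^3), and the limit is (232/3)/(2) = 116/3.

116/3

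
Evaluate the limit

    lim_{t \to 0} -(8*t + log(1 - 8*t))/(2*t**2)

16

Direct substitution gives 0/0.
Apply L'Hôpital: lim (8 - 8/(1 - 8*t))/(-4*t), still 0/0.
After 2 applications of L'Hôpital's rule the quotient is (-64/(1 - 8*t)^2)/(-4); substituting t = 0 gives 16.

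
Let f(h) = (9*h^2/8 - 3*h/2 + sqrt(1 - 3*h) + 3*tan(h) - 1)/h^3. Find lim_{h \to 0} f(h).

-11/16

Substitution gives 0/0; apply L'Hôpital's rule 3 times.
After differentiating numerator and denominator 3 times the quotient is (18*tan(h)^2/cos(h)^2 + 6/cos(h)^2 - 81/(8*(1 - 3*h)^(5/2)))/(6); at h = 0 this is -11/16.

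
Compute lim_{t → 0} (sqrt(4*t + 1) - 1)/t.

2

A 0/0 form; rationalise with √(1 + 4t) + √1. This collapses the numerator to 4t, leaving 4/(√(1 + 4t) + √1) → 4/(2√1) = 2.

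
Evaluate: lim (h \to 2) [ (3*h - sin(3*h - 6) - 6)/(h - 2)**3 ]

9/2

Direct substitution gives 0/0.
Apply L'Hôpital: lim (3 - 3*cos(3*h - 6))/(3*(h - 2)^2), still 0/0.
Apply L'Hôpital: lim (9*sin(3*h - 6))/(6*h - 12), still 0/0.
After 3 applications of L'Hôpital's rule the quotient is (27*cos(3*h - 6))/(6); substituting h = 2 gives 9/2.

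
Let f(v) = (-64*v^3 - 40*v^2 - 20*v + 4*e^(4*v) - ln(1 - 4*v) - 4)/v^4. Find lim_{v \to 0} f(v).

Substitution gives 0/0 (the numerator vanishes to order 4).
Expand each term to order v^4: the coefficient of v^4 in 4·e^(4v) is 128/3 and in −ln(1 - 4v) is 64.
Lower-order terms cancel with the polynomial part, so the numerator is (320/3)·v^4 + o(v^4), and the limit is (320/3)/(1) = 320/3.

320/3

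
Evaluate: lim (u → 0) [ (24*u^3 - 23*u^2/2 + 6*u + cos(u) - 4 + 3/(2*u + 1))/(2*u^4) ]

1153/48

Substitution gives 0/0; apply L'Hôpital's rule 4 times.
After differentiating numerator and denominator 4 times the quotient is (cos(u) + 1152/(2*u + 1)^5)/(48); at u = 0 this is 1153/48.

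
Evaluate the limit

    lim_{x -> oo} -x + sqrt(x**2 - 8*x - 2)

This has the form ∞ − ∞. Multiply and divide by the conjugate √(x^2 - 8*x - 2) + x.
That gives (-8x - 2) / (√(x^2 - 8*x - 2) + x).
Divide numerator and denominator by x: the limit is -8/(2·1) = -4.

-4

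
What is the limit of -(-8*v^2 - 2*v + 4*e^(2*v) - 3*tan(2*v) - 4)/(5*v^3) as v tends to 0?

8/15

Substitution gives 0/0; apply L'Hôpital's rule 3 times.
After differentiating numerator and denominator 3 times the quotient is (32*e^(2*v) - 144*tan(2*v)^4 - 192*tan(2*v)^2 - 48)/(-30); at v = 0 this is 8/15.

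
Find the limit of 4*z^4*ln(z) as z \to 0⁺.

0

This is a 0·(−∞) form. Rewrite as 4·ln(z) / z^(−4) and apply L'Hôpital:
the derivative quotient is 4·(1/z) / (−4·z^(−5)) = (-4/4)·z^4 → 0.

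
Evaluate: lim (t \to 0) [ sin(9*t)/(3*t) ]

Substitution gives 0/0.
Write it as (9/3)·sin(9t)/(9t); since sin(u)/u → 1, the limit is 3.

3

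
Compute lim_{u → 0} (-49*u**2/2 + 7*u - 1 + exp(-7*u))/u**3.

-343/6

Direct substitution gives 0/0.
Apply L'Hôpital: lim (-49*u + 7 - 7*e^(-7*u))/(3*u^2), still 0/0.
Apply L'Hôpital: lim (-49 + 49*e^(-7*u))/(6*u), still 0/0.
After 3 applications of L'Hôpital's rule the quotient is (-343*e^(-7*u))/(6); substituting u = 0 gives -343/6.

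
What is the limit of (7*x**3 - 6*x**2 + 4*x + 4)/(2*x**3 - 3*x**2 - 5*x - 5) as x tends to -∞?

7/2

Numerator and denominator both have degree 3.
Dividing every term by x^3, all lower-order terms vanish and the limit is the ratio of leading coefficients, 7/(2) = 7/2.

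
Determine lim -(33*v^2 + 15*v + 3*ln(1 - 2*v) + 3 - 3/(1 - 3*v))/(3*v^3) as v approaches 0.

Substitution gives 0/0; apply L'Hôpital's rule 3 times.
After differentiating numerator and denominator 3 times the quotient is (-486/(3*v - 1)^4 + 48/(2*v - 1)^3)/(-18); at v = 0 this is 89/3.

89/3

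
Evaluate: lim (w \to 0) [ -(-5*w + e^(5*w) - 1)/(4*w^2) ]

-25/8

Direct substitution gives 0/0.
Apply L'Hôpital: lim (5*e^(5*w) - 5)/(-8*w), still 0/0.
After 2 applications of L'Hôpital's rule the quotient is (25*e^(5*w))/(-8); substituting w = 0 gives -25/8.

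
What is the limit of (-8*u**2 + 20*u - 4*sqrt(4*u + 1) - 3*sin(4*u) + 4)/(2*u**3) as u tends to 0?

8

Substitution gives 0/0 (the numerator vanishes to order 3).
Expand each term to order u^3: the coefficient of u^3 in -3·sin(4u) is 32 and in -4·√(1 + 4u) is -16.
Lower-order terms cancel with the polynomial part, so the numerator is (16)·u^3 + o(u^3), and the limit is (16)/(2) = 8.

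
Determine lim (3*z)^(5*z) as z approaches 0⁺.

1

Base → 0⁺ and exponent → 0⁺: a 0^0 form.
Take logs: 5z·ln(3z). This is 0·(−∞); rewriting as ln(3z)/(1/(5z)) and applying L'Hôpital gives 0.
Hence the limit is e^0 = 1.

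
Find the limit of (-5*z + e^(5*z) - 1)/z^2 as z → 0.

25/2

Direct substitution gives 0/0.
Apply L'Hôpital: lim (5*e^(5*z) - 5)/(2*z), still 0/0.
After 2 applications of L'Hôpital's rule the quotient is (25*e^(5*z))/(2); substituting z = 0 gives 25/2.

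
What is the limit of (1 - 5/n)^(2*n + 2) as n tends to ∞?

Let L be the limit and take ln: ln L = lim (2n + 2)·ln(1 - 5/n) = lim (2n + 2)·(-5/n + O(1/n²)) = -10.
Hence L = e^(-10).

e^(-10)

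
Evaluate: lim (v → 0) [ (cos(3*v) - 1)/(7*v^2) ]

-9/14

Direct substitution gives 0/0.
Apply L'Hôpital: lim (-3*sin(3*v))/(14*v), still 0/0.
After 2 applications of L'Hôpital's rule the quotient is (-9*cos(3*v))/(14); substituting v = 0 gives -9/14.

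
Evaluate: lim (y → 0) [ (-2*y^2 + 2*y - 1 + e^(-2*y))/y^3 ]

-4/3

Direct substitution gives 0/0.
Apply L'Hôpital: lim (-4*y + 2 - 2*e^(-2*y))/(3*y^2), still 0/0.
Apply L'Hôpital: lim (-4 + 4*e^(-2*y))/(6*y), still 0/0.
After 3 applications of L'Hôpital's rule the quotient is (-8*e^(-2*y))/(6); substituting y = 0 gives -4/3.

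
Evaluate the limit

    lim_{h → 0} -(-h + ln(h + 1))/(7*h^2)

1/14

Direct substitution gives 0/0.
Apply L'Hôpital: lim (-1 + 1/(h + 1))/(-14*h), still 0/0.
After 2 applications of L'Hôpital's rule the quotient is (-1/(h + 1)^2)/(-14); substituting h = 0 gives 1/14.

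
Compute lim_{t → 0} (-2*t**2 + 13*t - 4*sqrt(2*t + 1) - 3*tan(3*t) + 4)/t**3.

Substitution gives 0/0 (the numerator vanishes to order 3).
Expand each term to order t^3: the coefficient of t^3 in -3·tan(3t) is -27 and in -4·√(1 + 2t) is -2.
Lower-order terms cancel with the polynomial part, so the numerator is (-29)·t^3 + o(t^3), and the limit is (-29)/(1) = -29.

-29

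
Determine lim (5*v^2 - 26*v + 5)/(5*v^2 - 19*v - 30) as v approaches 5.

24/31

Direct substitution gives 0/0, so factor. Both numerator and denominator have (v - 5) as a factor.
After cancelling, the expression reduces to (5*v - 1)/(5*v + 6).
Substituting v = 5 gives 24/31.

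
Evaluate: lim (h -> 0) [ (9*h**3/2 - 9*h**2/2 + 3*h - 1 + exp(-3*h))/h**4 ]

Direct substitution gives 0/0.
Apply L'Hôpital: lim (27*h^2/2 - 9*h + 3 - 3*e^(-3*h))/(4*h^3), still 0/0.
Apply L'Hôpital: lim (27*h - 9 + 9*e^(-3*h))/(12*h^2), still 0/0.
Apply L'Hôpital: lim (27 - 27*e^(-3*h))/(24*h), still 0/0.
After 4 applications of L'Hôpital's rule the quotient is (81*e^(-3*h))/(24); substituting h = 0 gives 27/8.

27/8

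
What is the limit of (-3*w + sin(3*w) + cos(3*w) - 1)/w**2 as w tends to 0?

-9/2

Substitution gives 0/0 (the numerator vanishes to order 2).
Expand each term to order w^2: the coefficient of w^2 in cos(3w) is -9/2 and in sin(3w) is 0.
Lower-order terms cancel with the polynomial part, so the numerator is (-9/2)·w^2 + o(w^2), and the limit is (-9/2)/(1) = -9/2.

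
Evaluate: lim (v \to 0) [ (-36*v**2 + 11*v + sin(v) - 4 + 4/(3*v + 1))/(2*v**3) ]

Substitution gives 0/0 (the numerator vanishes to order 3).
Expand each term to order v^3: the coefficient of v^3 in sin(v) is -1/6 and in 4·1/(1 + 3v) is -108.
Lower-order terms cancel with the polynomial part, so the numerator is (-649/6)·v^3 + o(v^3), and the limit is (-649/6)/(2) = -649/12.

-649/12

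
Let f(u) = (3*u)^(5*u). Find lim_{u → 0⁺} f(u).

1

Base → 0⁺ and exponent → 0⁺: a 0^0 form.
Take logs: 5u·ln(3u). This is 0·(−∞); rewriting as ln(3u)/(1/(5u)) and applying L'Hôpital gives 0.
Hence the limit is e^0 = 1.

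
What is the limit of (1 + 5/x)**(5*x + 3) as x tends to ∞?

e^(25)

The base → 1 and the exponent → ∞: a 1^∞ form.
Take logarithms: (5x + 3)·ln(1 + 5/x). Since ln(1+u) ~ u for small u, this behaves like (5x)·(5/x) → 25.
So the limit is e^(25).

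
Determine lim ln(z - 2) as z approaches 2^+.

As z → 2⁺, z - 2 → 0⁺ and ln(z - 2) → −∞.
Multiplying by 1 gives -∞.

-∞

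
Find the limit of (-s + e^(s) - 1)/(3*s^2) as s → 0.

1/6

Direct substitution gives 0/0.
Apply L'Hôpital: lim (e^(s) - 1)/(6*s), still 0/0.
After 2 applications of L'Hôpital's rule the quotient is (e^(s))/(6); substituting s = 0 gives 1/6.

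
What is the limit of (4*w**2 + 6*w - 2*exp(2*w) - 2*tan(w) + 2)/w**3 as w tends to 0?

Substitution gives 0/0; apply L'Hôpital's rule 3 times.
After differentiating numerator and denominator 3 times the quotient is (-16*e^(2*w) - 12*tan(w)^4 - 16*tan(w)^2 - 4)/(6); at w = 0 this is -10/3.

-10/3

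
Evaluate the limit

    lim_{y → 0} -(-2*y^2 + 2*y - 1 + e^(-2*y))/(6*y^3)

2/9

Direct substitution gives 0/0.
Apply L'Hôpital: lim (-4*y + 2 - 2*e^(-2*y))/(-18*y^2), still 0/0.
Apply L'Hôpital: lim (-4 + 4*e^(-2*y))/(-36*y), still 0/0.
After 3 applications of L'Hôpital's rule the quotient is (-8*e^(-2*y))/(-36); substituting y = 0 gives 2/9.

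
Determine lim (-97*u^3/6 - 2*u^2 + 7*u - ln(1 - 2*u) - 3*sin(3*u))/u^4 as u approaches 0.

4

Substitution gives 0/0 (the numerator vanishes to order 4).
Expand each term to order u^4: the coefficient of u^4 in −ln(1 - 2u) is 4 and in -3·sin(3u) is 0.
Lower-order terms cancel with the polynomial part, so the numerator is (4)·u^4 + o(u^4), and the limit is (4)/(1) = 4.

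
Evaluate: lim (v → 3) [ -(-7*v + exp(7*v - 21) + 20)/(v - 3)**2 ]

Direct substitution gives 0/0.
Apply L'Hôpital: lim (7*e^(7*v - 21) - 7)/(6 - 2*v), still 0/0.
After 2 applications of L'Hôpital's rule the quotient is (49*e^(7*v - 21))/(-2); substituting v = 3 gives -49/2.

-49/2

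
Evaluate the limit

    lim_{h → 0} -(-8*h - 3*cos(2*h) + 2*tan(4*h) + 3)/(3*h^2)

Substitution gives 0/0; apply L'Hôpital's rule 2 times.
After differentiating numerator and denominator 2 times the quotient is (64*sin(4*h)/cos(4*h)^3 + 12*cos(2*h))/(-6); at h = 0 this is -2.

-2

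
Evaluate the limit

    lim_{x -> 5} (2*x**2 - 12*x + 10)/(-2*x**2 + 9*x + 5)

At x = 5 both the top and bottom vanish — a removable singularity. Factoring out (x - 5) from each leaves (2*x - 2)/(-2*x - 1), which at x = 5 equals -8/11.

-8/11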